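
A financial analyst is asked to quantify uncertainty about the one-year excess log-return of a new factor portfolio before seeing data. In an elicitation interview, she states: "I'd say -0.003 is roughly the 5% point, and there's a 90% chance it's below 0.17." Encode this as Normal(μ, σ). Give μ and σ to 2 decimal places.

The p-quantile of Normal(μ,σ) is μ + z_p·σ, with z_{0.05} = -1.645 and z_{0.9} = 1.282.
Eliminate σ: μ = (z₂·x₁ − z₁·x₂)/(z₂ − z₁) = (1.282·-0.003 − (-1.645)·0.17)/2.926 = 0.09.
Then σ = (x₂ − x₁)/(z₂ − z₁) = (0.17 − -0.003)/2.926 = 0.06.

μ = 0.09, σ = 0.06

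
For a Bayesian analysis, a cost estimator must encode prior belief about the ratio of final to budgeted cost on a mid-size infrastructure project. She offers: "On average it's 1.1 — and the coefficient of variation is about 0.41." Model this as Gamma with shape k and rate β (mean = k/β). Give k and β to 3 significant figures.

For Gamma(k, rate β): mean = k/β, variance = k/β², so CV = 1/√k.
CV = 0.41, hence k = 1/CV² = 5.95.
Then β = k/mean = 5.95/1.1 = 5.41.

k ≈ 5.95, β ≈ 5.41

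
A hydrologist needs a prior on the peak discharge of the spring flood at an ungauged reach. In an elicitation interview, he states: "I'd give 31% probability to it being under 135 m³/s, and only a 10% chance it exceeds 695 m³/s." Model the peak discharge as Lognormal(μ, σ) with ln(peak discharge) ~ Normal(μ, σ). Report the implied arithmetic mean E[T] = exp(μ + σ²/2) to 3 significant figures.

If T ~ Lognormal(μ,σ) then ln T ~ Normal(μ,σ), so the p-quantile of ln T is μ + z_p·σ.
ln(135) = 4.905 and ln(695) = 6.544; z_{0.31} = -0.4959, z_{0.9} = 1.282.
σ = (6.544 − 4.905)/(1.282 − (-0.4959)) = 0.922.
μ = 4.905 − (-0.4959)·0.922 = 5.362.
E[T] = exp(μ + σ²/2) = exp(5.362 + 0.4250) = 326 m³/s.

E[T] ≈ 326 m³/s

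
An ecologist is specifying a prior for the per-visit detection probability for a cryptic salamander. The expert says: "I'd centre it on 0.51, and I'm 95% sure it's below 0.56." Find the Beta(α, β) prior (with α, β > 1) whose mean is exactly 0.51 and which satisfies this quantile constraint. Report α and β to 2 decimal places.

With mean 0.51 fixed, write α = 0.51s, β = 0.49s where s = α+β.
Need P(θ < 0.56) = 0.95 under Beta(0.51s, 0.49s). Normal approximation: (q−m)/√(m(1−m)/s) ≈ z_{0.95} = 1.64, so s ≈ 0.51·0.49·(1.64)²/(0.56−0.51)² = 270.4.
At s = 270.4: P(θ<0.56) ≈ 0.950. Adjusting to match 0.95 gives s ≈ 269.13.
So α = 0.51·269.13 ≈ 137.26, β = 0.49·269.13 ≈ 131.87.

α ≈ 137.26, β ≈ 131.87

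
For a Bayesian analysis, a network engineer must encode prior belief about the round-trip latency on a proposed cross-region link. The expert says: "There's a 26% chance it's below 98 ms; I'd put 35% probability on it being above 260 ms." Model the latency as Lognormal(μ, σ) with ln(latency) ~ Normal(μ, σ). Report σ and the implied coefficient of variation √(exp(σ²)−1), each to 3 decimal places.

If T ~ Lognormal(μ,σ) then ln T ~ Normal(μ,σ), so the p-quantile of ln T is μ + z_p·σ.
ln(98) = 4.585 and ln(260) = 5.561; z_{0.26} = -0.6433, z_{0.65} = 0.3853.
σ = (5.561 − 4.585)/(0.3853 − (-0.6433)) = 0.949.
μ = 4.585 − (-0.6433)·0.949 = 5.195.
CV = √(exp(σ²)−1) = √(exp(0.8997)−1) = 1.208.

σ ≈ 0.949, CV ≈ 1.208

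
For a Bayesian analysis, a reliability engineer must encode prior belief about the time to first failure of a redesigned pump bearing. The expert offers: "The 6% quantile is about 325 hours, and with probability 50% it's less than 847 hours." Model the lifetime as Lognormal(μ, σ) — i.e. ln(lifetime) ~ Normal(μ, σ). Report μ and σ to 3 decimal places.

μ ≈ 6.742, σ ≈ 0.616

If T ~ Lognormal(μ,σ) then ln T ~ Normal(μ,σ), so the p-quantile of ln T is μ + z_p·σ.
ln(325) = 5.784 and ln(847) = 6.742; z_{0.06} = -1.555, z_{0.5} = 0.
σ = (6.742 − 5.784)/(0 − (-1.555)) = 0.616.
μ = 5.784 − (-1.555)·0.616 = 6.742.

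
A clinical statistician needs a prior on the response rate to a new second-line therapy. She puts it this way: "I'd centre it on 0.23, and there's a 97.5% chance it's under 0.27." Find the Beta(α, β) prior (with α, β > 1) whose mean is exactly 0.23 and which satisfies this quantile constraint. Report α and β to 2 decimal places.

With mean 0.23 fixed, write α = 0.23s, β = 0.77s where s = α+β.
Need P(θ < 0.27) = 0.975 under Beta(0.23s, 0.77s). Normal approximation: (q−m)/√(m(1−m)/s) ≈ z_{0.975} = 1.96, so s ≈ 0.23·0.77·(1.96)²/(0.27−0.23)² = 425.2.
At s = 425.2: P(θ<0.27) ≈ 0.972. Adjusting to match 0.975 gives s ≈ 448.79.
So α = 0.23·448.79 ≈ 103.22, β = 0.77·448.79 ≈ 345.57.

α ≈ 103.22, β ≈ 345.57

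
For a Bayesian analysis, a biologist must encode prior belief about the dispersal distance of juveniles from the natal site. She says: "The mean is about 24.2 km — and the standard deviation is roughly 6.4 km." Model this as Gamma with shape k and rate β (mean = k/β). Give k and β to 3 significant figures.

For Gamma(k, rate β): mean = k/β, variance = k/β², so CV = 1/√k.
CV = SD/mean = 6.4/24.2 = 0.2645, hence k = 1/CV² = 14.3.
Then β = k/mean = 14.3/24.2 = 0.591.

k ≈ 14.3, β ≈ 0.591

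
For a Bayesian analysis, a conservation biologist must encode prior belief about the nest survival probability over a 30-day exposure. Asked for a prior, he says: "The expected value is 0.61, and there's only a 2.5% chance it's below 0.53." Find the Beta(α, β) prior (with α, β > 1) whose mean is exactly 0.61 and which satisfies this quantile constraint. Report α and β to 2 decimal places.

α ≈ 89.39, β ≈ 57.15

With mean 0.61 fixed, write α = 0.61s, β = 0.39s where s = α+β.
Need P(θ < 0.53) = 0.025 under Beta(0.61s, 0.39s). Normal approximation: (q−m)/√(m(1−m)/s) ≈ z_{0.025} = -1.96, so s ≈ 0.61·0.39·(-1.96)²/(0.53−0.61)² = 142.8.
At s = 142.8: P(θ<0.53) ≈ 0.026. Adjusting to match 0.025 gives s ≈ 146.54.
So α = 0.61·146.54 ≈ 89.39, β = 0.39·146.54 ≈ 57.15.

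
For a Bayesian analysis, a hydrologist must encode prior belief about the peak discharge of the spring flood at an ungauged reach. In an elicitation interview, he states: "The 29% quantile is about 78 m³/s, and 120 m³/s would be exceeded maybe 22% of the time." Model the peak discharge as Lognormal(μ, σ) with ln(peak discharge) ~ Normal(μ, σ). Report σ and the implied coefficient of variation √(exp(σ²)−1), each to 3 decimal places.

σ ≈ 0.325, CV ≈ 0.334

If T ~ Lognormal(μ,σ) then ln T ~ Normal(μ,σ), so the p-quantile of ln T is μ + z_p·σ.
ln(78) = 4.357 and ln(120) = 4.787; z_{0.29} = -0.5534, z_{0.78} = 0.7722.
σ = (4.787 − 4.357)/(0.7722 − (-0.5534)) = 0.325.
μ = 4.357 − (-0.5534)·0.325 = 4.537.
CV = √(exp(σ²)−1) = √(exp(0.1056)−1) = 0.334.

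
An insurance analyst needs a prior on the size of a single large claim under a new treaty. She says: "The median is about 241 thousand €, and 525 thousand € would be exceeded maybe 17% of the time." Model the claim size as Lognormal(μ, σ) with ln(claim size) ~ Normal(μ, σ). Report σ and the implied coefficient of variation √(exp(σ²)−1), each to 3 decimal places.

σ ≈ 0.816, CV ≈ 0.973

If T ~ Lognormal(μ,σ) then ln T ~ Normal(μ,σ), so the p-quantile of ln T is μ + z_p·σ.
ln(241) = 5.485 and ln(525) = 6.263; z_{0.5} = 0, z_{0.83} = 0.9542.
σ = (6.263 − 5.485)/(0.9542 − (0)) = 0.816.
μ = 5.485 − (0)·0.816 = 5.485.
CV = √(exp(σ²)−1) = √(exp(0.6659)−1) = 0.973.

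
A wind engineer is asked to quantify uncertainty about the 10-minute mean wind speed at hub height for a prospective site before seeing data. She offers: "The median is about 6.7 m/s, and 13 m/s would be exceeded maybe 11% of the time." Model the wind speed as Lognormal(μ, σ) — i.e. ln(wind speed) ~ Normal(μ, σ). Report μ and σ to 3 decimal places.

If T ~ Lognormal(μ,σ) then ln T ~ Normal(μ,σ), so the p-quantile of ln T is μ + z_p·σ.
ln(6.7) = 1.902 and ln(13) = 2.565; z_{0.5} = 0, z_{0.89} = 1.227.
σ = (2.565 − 1.902)/(1.227 − (0)) = 0.540.
μ = 1.902 − (0)·0.540 = 1.902.

μ ≈ 1.902, σ ≈ 0.540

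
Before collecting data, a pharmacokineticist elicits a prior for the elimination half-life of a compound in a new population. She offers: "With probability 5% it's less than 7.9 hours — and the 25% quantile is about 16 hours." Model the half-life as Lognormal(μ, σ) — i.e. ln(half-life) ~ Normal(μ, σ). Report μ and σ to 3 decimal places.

If T ~ Lognormal(μ,σ) then ln T ~ Normal(μ,σ), so the p-quantile of ln T is μ + z_p·σ.
ln(7.9) = 2.067 and ln(16) = 2.773; z_{0.05} = -1.645, z_{0.25} = -0.6745.
σ = (2.773 − 2.067)/(-0.6745 − (-1.645)) = 0.727.
μ = 2.067 − (-1.645)·0.727 = 3.263.

μ ≈ 3.263, σ ≈ 0.727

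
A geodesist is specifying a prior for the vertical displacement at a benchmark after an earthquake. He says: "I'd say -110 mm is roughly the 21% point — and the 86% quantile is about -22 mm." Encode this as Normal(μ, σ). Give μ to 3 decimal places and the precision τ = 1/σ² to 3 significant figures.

The p-quantile of Normal(μ,σ) is μ + z_p·σ, with z_{0.21} = -0.8064 and z_{0.86} = 1.08.
Eliminate σ: μ = (z₂·x₁ − z₁·x₂)/(z₂ − z₁) = (1.08·-110 − (-0.8064)·-22)/1.887 = -72.387.
Then σ = (x₂ − x₁)/(z₂ − z₁) = (-22 − -110)/1.887 = 46.641.
Precision τ = 1/σ² = 1/46.64² = 0.00046.

μ = -72.387, τ = 0.00046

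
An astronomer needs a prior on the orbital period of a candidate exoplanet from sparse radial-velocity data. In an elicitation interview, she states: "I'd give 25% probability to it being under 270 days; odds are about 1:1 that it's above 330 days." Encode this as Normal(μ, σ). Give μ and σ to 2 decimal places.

μ = 330.00, σ = 88.96

For Normal(μ,σ), the p-quantile is μ + z_p·σ. Here z_{0.25} = -0.6745, z_{0.5} = 0.
So 270 = μ − 0.6745σ and 330 = μ + 0σ.
Subtracting: σ = (330 − 270)/(0 − (-0.6745)) = 88.96.
Then μ = 270 − (-0.6745)·88.96 = 330.00.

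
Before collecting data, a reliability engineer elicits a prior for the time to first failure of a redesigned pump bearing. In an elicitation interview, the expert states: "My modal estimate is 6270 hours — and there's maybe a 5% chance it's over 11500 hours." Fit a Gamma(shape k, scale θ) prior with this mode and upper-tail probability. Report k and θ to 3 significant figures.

k ≈ 8.57, θ ≈ 828

Gamma(k,θ) with k>1 has mode (k−1)θ, so θ = 6270/(k−1).
Need P(X < 11500) = 0.95 with θ tied to k this way. Start at k = 2, θ = 6270: P(X<11500) ≈ 0.547.
Too low — raise k to concentrate. Iterating converges to k ≈ 8.57.
Then θ = 6270/(8.57−1) ≈ 828.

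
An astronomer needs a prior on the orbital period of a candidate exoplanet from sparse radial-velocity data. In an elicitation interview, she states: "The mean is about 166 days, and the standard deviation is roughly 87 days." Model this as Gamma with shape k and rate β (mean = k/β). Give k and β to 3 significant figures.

For Gamma(k, rate β): mean = k/β, variance = k/β², so CV = 1/√k.
CV = SD/mean = 87/166 = 0.5241, hence k = 1/CV² = 3.64.
Then β = k/mean = 3.64/166 = 0.0219.

k ≈ 3.64, β ≈ 0.0219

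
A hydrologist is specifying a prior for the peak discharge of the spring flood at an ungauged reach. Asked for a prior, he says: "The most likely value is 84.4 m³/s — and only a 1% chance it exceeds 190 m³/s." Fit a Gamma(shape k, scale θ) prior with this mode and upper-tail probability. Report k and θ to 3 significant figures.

k ≈ 8.29, θ ≈ 11.6

Gamma(k,θ) with k>1 has mode (k−1)θ, so θ = 84.4/(k−1).
Need P(X < 190) = 0.99 with θ tied to k this way. Start at k = 2, θ = 84.4: P(X<190) ≈ 0.658.
Too low — raise k to concentrate. Iterating converges to k ≈ 8.29.
Then θ = 84.4/(8.29−1) ≈ 11.6.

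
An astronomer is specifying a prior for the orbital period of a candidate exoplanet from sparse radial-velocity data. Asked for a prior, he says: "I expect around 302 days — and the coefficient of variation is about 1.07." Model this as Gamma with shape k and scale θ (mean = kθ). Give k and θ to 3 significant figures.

For Gamma(k, scale θ): mean = kθ, variance = kθ², so CV = 1/√k.
CV = 1.07, hence k = 1/CV² = 0.873.
Then θ = mean/k = 302/0.873 = 346.

k ≈ 0.873, θ ≈ 346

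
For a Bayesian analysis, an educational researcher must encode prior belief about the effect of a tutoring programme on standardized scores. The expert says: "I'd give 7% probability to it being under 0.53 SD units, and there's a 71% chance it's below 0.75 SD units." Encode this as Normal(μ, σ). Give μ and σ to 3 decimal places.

μ = 0.690, σ = 0.108

The p-quantile of Normal(μ,σ) is μ + z_p·σ, with z_{0.07} = -1.476 and z_{0.71} = 0.5534.
Eliminate σ: μ = (z₂·x₁ − z₁·x₂)/(z₂ − z₁) = (0.5534·0.53 − (-1.476)·0.75)/2.029 = 0.690.
Then σ = (x₂ − x₁)/(z₂ − z₁) = (0.75 − 0.53)/2.029 = 0.108.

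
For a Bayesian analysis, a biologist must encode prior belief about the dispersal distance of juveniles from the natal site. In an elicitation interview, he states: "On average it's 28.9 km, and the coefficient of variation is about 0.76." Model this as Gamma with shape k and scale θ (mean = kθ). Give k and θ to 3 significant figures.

k ≈ 1.73, θ ≈ 16.7

For Gamma(k, scale θ): mean = kθ, variance = kθ², so CV = 1/√k.
CV = 0.76, hence k = 1/CV² = 1.73.
Then θ = mean/k = 28.9/1.73 = 16.7.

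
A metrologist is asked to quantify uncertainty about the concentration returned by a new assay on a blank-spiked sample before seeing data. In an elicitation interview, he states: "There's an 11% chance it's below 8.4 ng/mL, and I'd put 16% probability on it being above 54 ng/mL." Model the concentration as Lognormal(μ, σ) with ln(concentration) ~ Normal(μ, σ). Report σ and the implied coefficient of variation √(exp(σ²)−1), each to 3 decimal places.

If T ~ Lognormal(μ,σ) then ln T ~ Normal(μ,σ), so the p-quantile of ln T is μ + z_p·σ.
ln(8.4) = 2.128 and ln(54) = 3.989; z_{0.11} = -1.227, z_{0.84} = 0.9945.
σ = (3.989 − 2.128)/(0.9945 − (-1.227)) = 0.838.
μ = 2.128 − (-1.227)·0.838 = 3.156.
CV = √(exp(σ²)−1) = √(exp(0.7019)−1) = 1.009.

σ ≈ 0.838, CV ≈ 1.009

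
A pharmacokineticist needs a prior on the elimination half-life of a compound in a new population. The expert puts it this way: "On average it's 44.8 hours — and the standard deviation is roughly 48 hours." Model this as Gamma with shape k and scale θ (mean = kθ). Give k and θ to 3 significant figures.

k ≈ 0.871, θ ≈ 51.4

For Gamma(k, scale θ): mean = kθ, variance = kθ², so CV = 1/√k.
CV = SD/mean = 48/44.8 = 1.071, hence k = 1/CV² = 0.871.
Then θ = mean/k = 44.8/0.871 = 51.4.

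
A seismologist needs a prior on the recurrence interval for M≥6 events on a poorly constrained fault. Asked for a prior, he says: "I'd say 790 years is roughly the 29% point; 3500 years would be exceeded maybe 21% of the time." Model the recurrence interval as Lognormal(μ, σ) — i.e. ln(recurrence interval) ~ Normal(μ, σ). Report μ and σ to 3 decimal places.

If T ~ Lognormal(μ,σ) then ln T ~ Normal(μ,σ), so the p-quantile of ln T is μ + z_p·σ.
ln(790) = 6.672 and ln(3500) = 8.161; z_{0.29} = -0.5534, z_{0.79} = 0.8064.
σ = (8.161 − 6.672)/(0.8064 − (-0.5534)) = 1.095.
μ = 6.672 − (-0.5534)·1.095 = 7.278.

μ ≈ 7.278, σ ≈ 1.095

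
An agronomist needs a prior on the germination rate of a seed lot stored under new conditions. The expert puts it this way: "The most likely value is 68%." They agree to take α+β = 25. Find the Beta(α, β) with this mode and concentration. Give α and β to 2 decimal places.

α = 16.64, β = 8.36

For α,β > 1 the Beta mode is (α−1)/(α+β−2). With α+β = 25, the mode is (α−1)/23.
Set (α−1)/23 = 0.68 → α = 1 + 0.68·23 = 16.64.
β = 25 − α = 8.36.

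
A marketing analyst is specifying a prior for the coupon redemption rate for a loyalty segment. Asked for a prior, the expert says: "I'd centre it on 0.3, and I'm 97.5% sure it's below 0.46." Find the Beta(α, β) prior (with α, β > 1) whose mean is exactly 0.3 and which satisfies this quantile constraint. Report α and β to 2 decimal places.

α ≈ 10.41, β ≈ 24.29

With mean 0.3 fixed, write α = 0.3s, β = 0.7s where s = α+β.
Need P(θ < 0.46) = 0.975 under Beta(0.3s, 0.7s). Normal approximation: (q−m)/√(m(1−m)/s) ≈ z_{0.975} = 1.96, so s ≈ 0.3·0.7·(1.96)²/(0.46−0.3)² = 31.5.
At s = 31.5: P(θ<0.46) ≈ 0.969. Adjusting to match 0.975 gives s ≈ 34.70.
So α = 0.3·34.70 ≈ 10.41, β = 0.7·34.70 ≈ 24.29.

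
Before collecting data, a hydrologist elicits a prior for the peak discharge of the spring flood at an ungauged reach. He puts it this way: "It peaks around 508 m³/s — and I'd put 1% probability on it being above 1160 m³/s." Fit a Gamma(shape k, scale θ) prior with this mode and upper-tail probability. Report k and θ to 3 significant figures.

k ≈ 8.02, θ ≈ 72.4

Gamma(k,θ) with k>1 has mode (k−1)θ, so θ = 508/(k−1).
Need P(X < 1160) = 0.99 with θ tied to k this way. Start at k = 2, θ = 508: P(X<1160) ≈ 0.665.
Too low — raise k to concentrate. Iterating converges to k ≈ 8.02.
Then θ = 508/(8.02−1) ≈ 72.4.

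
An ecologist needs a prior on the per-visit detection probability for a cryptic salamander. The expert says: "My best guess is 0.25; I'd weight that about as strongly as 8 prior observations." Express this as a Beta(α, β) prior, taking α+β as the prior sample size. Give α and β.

α = 2, β = 6

Under the effective-sample-size interpretation, Beta(α, β) has prior mean α/(α+β) and prior sample size α+β.
So α+β = 8 and α/(α+β) = 0.25, giving α = 0.25·8 = 2 and β = 8 − 2 = 6.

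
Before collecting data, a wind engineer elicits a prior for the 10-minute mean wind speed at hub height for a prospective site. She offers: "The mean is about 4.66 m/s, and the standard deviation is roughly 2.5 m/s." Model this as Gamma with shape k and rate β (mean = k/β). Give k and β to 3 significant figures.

k ≈ 3.47, β ≈ 0.746

For Gamma(k, rate β): mean = k/β, variance = k/β², so CV = 1/√k.
CV = SD/mean = 2.5/4.66 = 0.5365, hence k = 1/CV² = 3.47.
Then β = k/mean = 3.47/4.66 = 0.746.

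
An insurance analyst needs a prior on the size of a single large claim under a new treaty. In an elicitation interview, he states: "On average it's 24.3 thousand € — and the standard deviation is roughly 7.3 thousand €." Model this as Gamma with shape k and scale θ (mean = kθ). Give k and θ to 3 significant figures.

For Gamma(k, scale θ): mean = kθ, variance = kθ², so CV = 1/√k.
CV = SD/mean = 7.3/24.3 = 0.3004, hence k = 1/CV² = 11.1.
Then θ = mean/k = 24.3/11.1 = 2.19.

k ≈ 11.1, θ ≈ 2.19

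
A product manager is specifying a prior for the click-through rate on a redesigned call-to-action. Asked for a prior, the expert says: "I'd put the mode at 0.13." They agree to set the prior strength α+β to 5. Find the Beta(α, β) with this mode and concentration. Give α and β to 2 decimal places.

α = 1.39, β = 3.61

For α,β > 1 the Beta mode is (α−1)/(α+β−2). With α+β = 5, the mode is (α−1)/3.
Set (α−1)/3 = 0.13 → α = 1 + 0.13·3 = 1.39.
β = 5 − α = 3.61.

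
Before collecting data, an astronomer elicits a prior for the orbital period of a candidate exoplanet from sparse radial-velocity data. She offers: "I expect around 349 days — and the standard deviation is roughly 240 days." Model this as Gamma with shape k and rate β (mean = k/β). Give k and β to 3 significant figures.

k ≈ 2.11, β ≈ 0.00606

For Gamma(k, rate β): mean = k/β, variance = k/β², so CV = 1/√k.
CV = SD/mean = 240/349 = 0.6877, hence k = 1/CV² = 2.11.
Then β = k/mean = 2.11/349 = 0.00606.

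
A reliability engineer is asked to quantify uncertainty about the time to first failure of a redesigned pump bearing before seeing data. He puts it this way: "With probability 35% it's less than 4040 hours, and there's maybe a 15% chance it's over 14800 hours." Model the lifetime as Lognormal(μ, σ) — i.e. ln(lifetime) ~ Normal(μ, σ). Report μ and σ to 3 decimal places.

If T ~ Lognormal(μ,σ) then ln T ~ Normal(μ,σ), so the p-quantile of ln T is μ + z_p·σ.
ln(4040) = 8.304 and ln(14800) = 9.602; z_{0.35} = -0.3853, z_{0.85} = 1.036.
σ = (9.602 − 8.304)/(1.036 − (-0.3853)) = 0.913.
μ = 8.304 − (-0.3853)·0.913 = 8.656.

μ ≈ 8.656, σ ≈ 0.913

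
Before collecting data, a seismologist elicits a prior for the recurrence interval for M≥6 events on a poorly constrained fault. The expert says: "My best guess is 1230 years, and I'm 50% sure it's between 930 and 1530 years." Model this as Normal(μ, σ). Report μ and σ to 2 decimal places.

μ = 1230.00, σ = 444.78

A symmetric 50% interval runs μ ± z·σ with z = 0.6745.
Half-width = 300, so σ = 300/0.6745 = 444.78.
μ is the stated best guess, 1230.00.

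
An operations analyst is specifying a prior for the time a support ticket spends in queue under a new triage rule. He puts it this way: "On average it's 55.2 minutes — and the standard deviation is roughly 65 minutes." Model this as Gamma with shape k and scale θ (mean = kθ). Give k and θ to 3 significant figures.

For Gamma(k, scale θ): mean = kθ, variance = kθ², so CV = 1/√k.
CV = SD/mean = 65/55.2 = 1.178, hence k = 1/CV² = 0.721.
Then θ = mean/k = 55.2/0.721 = 76.5.

k ≈ 0.721, θ ≈ 76.5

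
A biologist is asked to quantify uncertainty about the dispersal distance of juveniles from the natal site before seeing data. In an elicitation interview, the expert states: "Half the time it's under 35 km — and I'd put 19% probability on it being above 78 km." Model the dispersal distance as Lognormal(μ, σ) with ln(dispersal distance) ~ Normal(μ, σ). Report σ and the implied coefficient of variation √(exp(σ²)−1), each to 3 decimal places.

σ ≈ 0.913, CV ≈ 1.141

If T ~ Lognormal(μ,σ) then ln T ~ Normal(μ,σ), so the p-quantile of ln T is μ + z_p·σ.
ln(35) = 3.555 and ln(78) = 4.357; z_{0.5} = 0, z_{0.81} = 0.8779.
σ = (4.357 − 3.555)/(0.8779 − (0)) = 0.913.
μ = 3.555 − (0)·0.913 = 3.555.
CV = √(exp(σ²)−1) = √(exp(0.8332)−1) = 1.141.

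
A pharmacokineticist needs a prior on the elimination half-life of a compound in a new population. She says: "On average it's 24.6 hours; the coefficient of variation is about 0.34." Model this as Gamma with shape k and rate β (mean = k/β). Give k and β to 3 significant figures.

k ≈ 8.65, β ≈ 0.352

For Gamma(k, rate β): mean = k/β, variance = k/β², so CV = 1/√k.
CV = 0.34, hence k = 1/CV² = 8.65.
Then β = k/mean = 8.65/24.6 = 0.352.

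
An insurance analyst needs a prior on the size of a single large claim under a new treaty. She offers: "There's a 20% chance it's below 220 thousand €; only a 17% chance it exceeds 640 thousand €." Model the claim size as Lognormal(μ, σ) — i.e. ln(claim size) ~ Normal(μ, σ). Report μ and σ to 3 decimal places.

If T ~ Lognormal(μ,σ) then ln T ~ Normal(μ,σ), so the p-quantile of ln T is μ + z_p·σ.
ln(220) = 5.394 and ln(640) = 6.461; z_{0.2} = -0.8416, z_{0.83} = 0.9542.
σ = (6.461 − 5.394)/(0.9542 − (-0.8416)) = 0.595.
μ = 5.394 − (-0.8416)·0.595 = 5.894.

μ ≈ 5.894, σ ≈ 0.595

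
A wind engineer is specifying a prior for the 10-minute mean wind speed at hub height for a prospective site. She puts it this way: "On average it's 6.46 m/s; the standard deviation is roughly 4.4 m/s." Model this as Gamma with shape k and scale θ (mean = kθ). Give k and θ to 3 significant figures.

k ≈ 2.16, θ ≈ 3

For Gamma(k, scale θ): mean = kθ, variance = kθ², so CV = 1/√k.
CV = SD/mean = 4.4/6.46 = 0.6811, hence k = 1/CV² = 2.16.
Then θ = mean/k = 6.46/2.16 = 3.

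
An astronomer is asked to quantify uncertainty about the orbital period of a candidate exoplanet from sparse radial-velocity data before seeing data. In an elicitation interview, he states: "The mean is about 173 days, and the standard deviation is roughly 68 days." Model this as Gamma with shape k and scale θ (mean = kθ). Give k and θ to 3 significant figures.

k ≈ 6.47, θ ≈ 26.7

For Gamma(k, scale θ): mean = kθ, variance = kθ², so CV = 1/√k.
CV = SD/mean = 68/173 = 0.3931, hence k = 1/CV² = 6.47.
Then θ = mean/k = 173/6.47 = 26.7.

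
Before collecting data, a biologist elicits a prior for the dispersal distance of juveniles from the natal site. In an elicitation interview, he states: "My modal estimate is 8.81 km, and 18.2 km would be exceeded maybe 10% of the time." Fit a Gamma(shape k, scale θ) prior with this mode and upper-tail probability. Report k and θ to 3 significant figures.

k ≈ 4.65, θ ≈ 2.42

Gamma(k,θ) with k>1 has mode (k−1)θ, so θ = 8.81/(k−1).
Need P(X < 18.2) = 0.9 with θ tied to k this way. Start at k = 2, θ = 8.81: P(X<18.2) ≈ 0.612.
Too low — raise k to concentrate. Iterating converges to k ≈ 4.65.
Then θ = 8.81/(4.65−1) ≈ 2.42.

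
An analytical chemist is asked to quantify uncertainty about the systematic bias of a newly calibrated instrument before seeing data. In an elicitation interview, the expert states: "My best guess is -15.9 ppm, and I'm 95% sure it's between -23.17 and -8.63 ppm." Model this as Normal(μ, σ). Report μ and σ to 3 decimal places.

μ = -15.900, σ = 3.709

A symmetric 95% interval runs μ ± z·σ with z = 1.96.
Half-width = 7.27, so σ = 7.27/1.96 = 3.709.
μ is the stated best guess, -15.900.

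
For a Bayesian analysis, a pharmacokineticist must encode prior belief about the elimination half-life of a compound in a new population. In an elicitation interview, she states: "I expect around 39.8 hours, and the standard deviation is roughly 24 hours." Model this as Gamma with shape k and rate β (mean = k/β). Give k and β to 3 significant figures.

k ≈ 2.75, β ≈ 0.0691

For Gamma(k, rate β): mean = k/β, variance = k/β², so CV = 1/√k.
CV = SD/mean = 24/39.8 = 0.603, hence k = 1/CV² = 2.75.
Then β = k/mean = 2.75/39.8 = 0.0691.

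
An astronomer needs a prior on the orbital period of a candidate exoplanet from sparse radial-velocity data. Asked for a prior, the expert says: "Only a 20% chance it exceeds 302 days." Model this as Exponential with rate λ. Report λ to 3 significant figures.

P(T > 302.0) = e^(−λ·302.0) = 0.2, so λ = −ln(0.2)/302.0 = 0.00533.

λ ≈ 0.00533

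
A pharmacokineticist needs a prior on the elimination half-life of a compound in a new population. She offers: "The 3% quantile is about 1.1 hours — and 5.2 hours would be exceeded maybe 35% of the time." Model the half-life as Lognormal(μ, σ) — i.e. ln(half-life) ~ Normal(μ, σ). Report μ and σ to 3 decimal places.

μ ≈ 1.385, σ ≈ 0.685

If T ~ Lognormal(μ,σ) then ln T ~ Normal(μ,σ), so the p-quantile of ln T is μ + z_p·σ.
ln(1.1) = 0.09531 and ln(5.2) = 1.649; z_{0.03} = -1.881, z_{0.65} = 0.3853.
σ = (1.649 − 0.09531)/(0.3853 − (-1.881)) = 0.685.
μ = 0.09531 − (-1.881)·0.685 = 1.385.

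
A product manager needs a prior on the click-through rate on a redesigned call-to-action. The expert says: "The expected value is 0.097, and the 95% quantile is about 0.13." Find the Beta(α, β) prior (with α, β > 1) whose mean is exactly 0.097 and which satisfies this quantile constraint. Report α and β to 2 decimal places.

α ≈ 23.50, β ≈ 218.76

With mean 0.097 fixed, write α = 0.097s, β = 0.903s where s = α+β.
Need P(θ < 0.13) = 0.95 under Beta(0.097s, 0.903s). Normal approximation: (q−m)/√(m(1−m)/s) ≈ z_{0.95} = 1.64, so s ≈ 0.097·0.903·(1.64)²/(0.13−0.097)² = 217.6.
At s = 217.6: P(θ<0.13) ≈ 0.941. Adjusting to match 0.95 gives s ≈ 242.26.
So α = 0.097·242.26 ≈ 23.50, β = 0.903·242.26 ≈ 218.76.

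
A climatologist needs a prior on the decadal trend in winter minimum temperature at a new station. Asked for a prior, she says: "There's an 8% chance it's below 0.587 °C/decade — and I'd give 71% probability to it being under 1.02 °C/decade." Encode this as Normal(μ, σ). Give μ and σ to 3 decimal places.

μ = 0.898, σ = 0.221

For Normal(μ,σ), the p-quantile is μ + z_p·σ. Here z_{0.08} = -1.405, z_{0.71} = 0.5534.
So 0.587 = μ − 1.405σ and 1.02 = μ + 0.5534σ.
Subtracting: σ = (1.02 − 0.587)/(0.5534 − (-1.405)) = 0.221.
Then μ = 0.587 − (-1.405)·0.221 = 0.898.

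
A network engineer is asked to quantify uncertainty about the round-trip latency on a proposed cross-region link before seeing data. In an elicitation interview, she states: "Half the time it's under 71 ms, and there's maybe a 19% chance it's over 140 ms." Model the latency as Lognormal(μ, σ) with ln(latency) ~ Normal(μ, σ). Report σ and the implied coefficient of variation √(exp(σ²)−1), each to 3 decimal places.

σ ≈ 0.773, CV ≈ 0.905

If T ~ Lognormal(μ,σ) then ln T ~ Normal(μ,σ), so the p-quantile of ln T is μ + z_p·σ.
ln(71) = 4.263 and ln(140) = 4.942; z_{0.5} = 0, z_{0.81} = 0.8779.
σ = (4.942 − 4.263)/(0.8779 − (0)) = 0.773.
μ = 4.263 − (0)·0.773 = 4.263.
CV = √(exp(σ²)−1) = √(exp(0.5981)−1) = 0.905.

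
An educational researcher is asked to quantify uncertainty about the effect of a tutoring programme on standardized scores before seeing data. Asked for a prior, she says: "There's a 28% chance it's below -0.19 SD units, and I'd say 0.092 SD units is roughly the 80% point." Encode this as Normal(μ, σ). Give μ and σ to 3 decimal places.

The p-quantile of Normal(μ,σ) is μ + z_p·σ, with z_{0.28} = -0.5828 and z_{0.8} = 0.8416.
Eliminate σ: μ = (z₂·x₁ − z₁·x₂)/(z₂ − z₁) = (0.8416·-0.19 − (-0.5828)·0.092)/1.424 = -0.075.
Then σ = (x₂ − x₁)/(z₂ − z₁) = (0.092 − -0.19)/1.424 = 0.198.

μ = -0.075, σ = 0.198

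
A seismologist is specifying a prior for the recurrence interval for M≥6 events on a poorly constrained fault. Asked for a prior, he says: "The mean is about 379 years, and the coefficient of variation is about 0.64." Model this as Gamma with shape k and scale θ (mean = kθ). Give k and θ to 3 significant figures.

For Gamma(k, scale θ): mean = kθ, variance = kθ², so CV = 1/√k.
CV = 0.64, hence k = 1/CV² = 2.44.
Then θ = mean/k = 379/2.44 = 155.

k ≈ 2.44, θ ≈ 155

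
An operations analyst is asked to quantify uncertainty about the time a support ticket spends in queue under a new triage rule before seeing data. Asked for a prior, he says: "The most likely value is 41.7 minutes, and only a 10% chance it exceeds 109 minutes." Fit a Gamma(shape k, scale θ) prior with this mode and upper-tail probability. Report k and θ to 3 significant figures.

Gamma(k,θ) with k>1 has mode (k−1)θ, so θ = 41.7/(k−1).
Need P(X < 109) = 0.9 with θ tied to k this way. Start at k = 2, θ = 41.7: P(X<109) ≈ 0.735.
Too low — raise k to concentrate. Iterating converges to k ≈ 3.08.
Then θ = 41.7/(3.08−1) ≈ 20.1.

k ≈ 3.08, θ ≈ 20.1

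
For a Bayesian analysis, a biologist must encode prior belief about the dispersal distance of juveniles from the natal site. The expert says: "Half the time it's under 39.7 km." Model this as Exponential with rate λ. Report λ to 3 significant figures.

λ ≈ 0.0175

Exponential median = ln 2 / λ, so λ = ln 2 / 39.7 = 0.0175.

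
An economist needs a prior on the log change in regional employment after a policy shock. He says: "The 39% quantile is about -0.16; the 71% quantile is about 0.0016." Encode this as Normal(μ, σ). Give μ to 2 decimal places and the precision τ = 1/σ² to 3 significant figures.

For Normal(μ,σ), the p-quantile is μ + z_p·σ. Here z_{0.39} = -0.2793, z_{0.71} = 0.5534.
So -0.16 = μ − 0.2793σ and 0.0016 = μ + 0.5534σ.
Subtracting: σ = (0.0016 − -0.16)/(0.5534 − (-0.2793)) = 0.19.
Then μ = -0.16 − (-0.2793)·0.19 = -0.11.
Precision τ = 1/σ² = 1/0.1941² = 26.6.

μ = -0.11, τ = 26.6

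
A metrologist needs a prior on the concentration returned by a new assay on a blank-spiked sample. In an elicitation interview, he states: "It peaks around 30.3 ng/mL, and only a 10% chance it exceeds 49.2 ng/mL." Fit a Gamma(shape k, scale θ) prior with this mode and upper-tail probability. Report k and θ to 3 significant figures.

Gamma(k,θ) with k>1 has mode (k−1)θ, so θ = 30.3/(k−1).
Need P(X < 49.2) = 0.9 with θ tied to k this way. Start at k = 2, θ = 30.3: P(X<49.2) ≈ 0.483.
Too low — raise k to concentrate. Iterating converges to k ≈ 9.01.
Then θ = 30.3/(9.01−1) ≈ 3.78.

k ≈ 9.01, θ ≈ 3.78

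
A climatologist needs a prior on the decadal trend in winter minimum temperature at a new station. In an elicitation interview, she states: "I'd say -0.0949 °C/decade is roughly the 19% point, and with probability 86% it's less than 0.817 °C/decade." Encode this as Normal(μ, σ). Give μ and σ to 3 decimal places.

μ = 0.314, σ = 0.466

The p-quantile of Normal(μ,σ) is μ + z_p·σ, with z_{0.19} = -0.8779 and z_{0.86} = 1.08.
Eliminate σ: μ = (z₂·x₁ − z₁·x₂)/(z₂ − z₁) = (1.08·-0.0949 − (-0.8779)·0.817)/1.958 = 0.314.
Then σ = (x₂ − x₁)/(z₂ − z₁) = (0.817 − -0.0949)/1.958 = 0.466.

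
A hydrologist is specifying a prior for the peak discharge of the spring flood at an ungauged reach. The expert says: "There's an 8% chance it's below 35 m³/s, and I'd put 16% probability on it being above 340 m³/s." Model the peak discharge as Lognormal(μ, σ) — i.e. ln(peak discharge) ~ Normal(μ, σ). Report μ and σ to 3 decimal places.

If T ~ Lognormal(μ,σ) then ln T ~ Normal(μ,σ), so the p-quantile of ln T is μ + z_p·σ.
ln(35) = 3.555 and ln(340) = 5.829; z_{0.08} = -1.405, z_{0.84} = 0.9945.
σ = (5.829 − 3.555)/(0.9945 − (-1.405)) = 0.948.
μ = 3.555 − (-1.405)·0.948 = 4.887.

μ ≈ 4.887, σ ≈ 0.948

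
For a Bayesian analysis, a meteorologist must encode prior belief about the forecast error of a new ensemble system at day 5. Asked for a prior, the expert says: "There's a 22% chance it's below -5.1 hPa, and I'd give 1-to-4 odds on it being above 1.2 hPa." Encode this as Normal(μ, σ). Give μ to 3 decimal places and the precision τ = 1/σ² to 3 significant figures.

μ = -2.086, τ = 0.0656

For Normal(μ,σ), the p-quantile is μ + z_p·σ. Here z_{0.22} = -0.7722, z_{0.8} = 0.8416.
So -5.1 = μ − 0.7722σ and 1.2 = μ + 0.8416σ.
Subtracting: σ = (1.2 − -5.1)/(0.8416 − (-0.7722)) = 3.904.
Then μ = -5.1 − (-0.7722)·3.904 = -2.086.
Precision τ = 1/σ² = 1/3.904² = 0.0656.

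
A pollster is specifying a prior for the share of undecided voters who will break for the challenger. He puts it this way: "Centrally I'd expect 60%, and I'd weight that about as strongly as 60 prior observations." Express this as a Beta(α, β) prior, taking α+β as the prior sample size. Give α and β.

Under the effective-sample-size interpretation, Beta(α, β) has prior mean α/(α+β) and prior sample size α+β.
So α+β = 60 and α/(α+β) = 0.6, giving α = 0.6·60 = 36 and β = 60 − 36 = 24.

α = 36, β = 24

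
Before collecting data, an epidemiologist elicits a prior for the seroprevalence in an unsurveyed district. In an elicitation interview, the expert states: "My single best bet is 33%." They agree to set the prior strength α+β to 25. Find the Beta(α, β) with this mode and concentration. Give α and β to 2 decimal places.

α = 8.59, β = 16.41

For α,β > 1 the Beta mode is (α−1)/(α+β−2). With α+β = 25, the mode is (α−1)/23.
Set (α−1)/23 = 0.33 → α = 1 + 0.33·23 = 8.59.
β = 25 − α = 16.41.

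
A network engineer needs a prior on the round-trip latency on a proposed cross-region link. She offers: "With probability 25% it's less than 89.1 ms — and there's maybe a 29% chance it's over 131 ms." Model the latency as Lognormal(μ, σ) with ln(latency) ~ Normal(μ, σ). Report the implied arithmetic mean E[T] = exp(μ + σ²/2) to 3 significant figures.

E[T] ≈ 116 ms

If T ~ Lognormal(μ,σ) then ln T ~ Normal(μ,σ), so the p-quantile of ln T is μ + z_p·σ.
ln(89.1) = 4.49 and ln(131) = 4.875; z_{0.25} = -0.6745, z_{0.71} = 0.5534.
σ = (4.875 − 4.49)/(0.5534 − (-0.6745)) = 0.314.
μ = 4.49 − (-0.6745)·0.314 = 4.701.
E[T] = exp(μ + σ²/2) = exp(4.701 + 0.0493) = 116 ms.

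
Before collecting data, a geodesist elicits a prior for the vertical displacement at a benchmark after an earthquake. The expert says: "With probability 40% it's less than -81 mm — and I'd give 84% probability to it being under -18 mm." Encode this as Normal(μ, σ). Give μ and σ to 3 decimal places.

μ = -68.209, σ = 50.489

For Normal(μ,σ), the p-quantile is μ + z_p·σ. Here z_{0.4} = -0.2533, z_{0.84} = 0.9945.
So -81 = μ − 0.2533σ and -18 = μ + 0.9945σ.
Subtracting: σ = (-18 − -81)/(0.9945 − (-0.2533)) = 50.489.
Then μ = -81 − (-0.2533)·50.489 = -68.209.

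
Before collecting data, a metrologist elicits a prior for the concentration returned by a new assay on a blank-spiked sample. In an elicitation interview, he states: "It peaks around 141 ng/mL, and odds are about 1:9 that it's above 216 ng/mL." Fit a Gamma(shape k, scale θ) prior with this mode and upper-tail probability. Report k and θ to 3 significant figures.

Gamma(k,θ) with k>1 has mode (k−1)θ, so θ = 141/(k−1).
Need P(X < 216) = 0.9 with θ tied to k this way. Start at k = 2, θ = 141: P(X<216) ≈ 0.453.
Too low — raise k to concentrate. Iterating converges to k ≈ 11.3.
Then θ = 141/(11.3−1) ≈ 13.7.

k ≈ 11.3, θ ≈ 13.7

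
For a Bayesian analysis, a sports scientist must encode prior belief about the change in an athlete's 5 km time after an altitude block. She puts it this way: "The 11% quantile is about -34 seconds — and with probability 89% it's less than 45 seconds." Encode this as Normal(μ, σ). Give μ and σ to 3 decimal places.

For Normal(μ,σ), the p-quantile is μ + z_p·σ. Here z_{0.11} = -1.227, z_{0.89} = 1.227.
So -34 = μ − 1.227σ and 45 = μ + 1.227σ.
Subtracting: σ = (45 − -34)/(1.227 − (-1.227)) = 32.205.
Then μ = -34 − (-1.227)·32.205 = 5.500.

μ = 5.500, σ = 32.205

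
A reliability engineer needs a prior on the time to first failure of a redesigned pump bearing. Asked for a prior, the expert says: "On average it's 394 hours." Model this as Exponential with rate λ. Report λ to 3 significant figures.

Exponential mean = 1/λ, so λ = 1/394.0 = 0.00254.

λ ≈ 0.00254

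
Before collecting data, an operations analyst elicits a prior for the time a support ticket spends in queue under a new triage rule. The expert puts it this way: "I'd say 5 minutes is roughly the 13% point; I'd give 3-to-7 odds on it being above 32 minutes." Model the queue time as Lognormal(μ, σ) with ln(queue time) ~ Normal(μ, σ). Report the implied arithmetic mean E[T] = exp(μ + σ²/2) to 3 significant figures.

E[T] ≈ 33.4 minutes

If T ~ Lognormal(μ,σ) then ln T ~ Normal(μ,σ), so the p-quantile of ln T is μ + z_p·σ.
ln(5) = 1.609 and ln(32) = 3.466; z_{0.13} = -1.126, z_{0.7} = 0.5244.
σ = (3.466 − 1.609)/(0.5244 − (-1.126)) = 1.124.
μ = 1.609 − (-1.126)·1.124 = 2.876.
E[T] = exp(μ + σ²/2) = exp(2.876 + 0.6322) = 33.4 minutes.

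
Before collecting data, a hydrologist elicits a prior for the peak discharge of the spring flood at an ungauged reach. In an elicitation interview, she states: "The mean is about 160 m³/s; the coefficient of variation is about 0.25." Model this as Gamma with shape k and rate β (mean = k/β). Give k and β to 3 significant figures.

For Gamma(k, rate β): mean = k/β, variance = k/β², so CV = 1/√k.
CV = 0.25, hence k = 1/CV² = 16.
Then β = k/mean = 16/160 = 0.1.

k ≈ 16, β ≈ 0.1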